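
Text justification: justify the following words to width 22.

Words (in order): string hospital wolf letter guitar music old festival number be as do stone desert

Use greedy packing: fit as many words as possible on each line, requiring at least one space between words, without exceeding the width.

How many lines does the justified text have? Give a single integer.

Answer: 4

Derivation:
Line 1: ['string', 'hospital', 'wolf'] (min_width=20, slack=2)
Line 2: ['letter', 'guitar', 'music'] (min_width=19, slack=3)
Line 3: ['old', 'festival', 'number', 'be'] (min_width=22, slack=0)
Line 4: ['as', 'do', 'stone', 'desert'] (min_width=18, slack=4)
Total lines: 4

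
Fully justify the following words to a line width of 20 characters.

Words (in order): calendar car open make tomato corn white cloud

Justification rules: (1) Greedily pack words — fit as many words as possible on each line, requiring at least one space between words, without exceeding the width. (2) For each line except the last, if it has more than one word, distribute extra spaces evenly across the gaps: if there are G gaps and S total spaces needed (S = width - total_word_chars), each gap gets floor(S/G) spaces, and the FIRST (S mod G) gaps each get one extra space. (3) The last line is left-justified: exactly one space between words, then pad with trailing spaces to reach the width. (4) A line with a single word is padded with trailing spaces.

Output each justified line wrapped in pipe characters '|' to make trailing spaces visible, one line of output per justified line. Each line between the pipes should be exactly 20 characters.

Line 1: ['calendar', 'car', 'open'] (min_width=17, slack=3)
Line 2: ['make', 'tomato', 'corn'] (min_width=16, slack=4)
Line 3: ['white', 'cloud'] (min_width=11, slack=9)

Answer: |calendar   car  open|
|make   tomato   corn|
|white cloud         |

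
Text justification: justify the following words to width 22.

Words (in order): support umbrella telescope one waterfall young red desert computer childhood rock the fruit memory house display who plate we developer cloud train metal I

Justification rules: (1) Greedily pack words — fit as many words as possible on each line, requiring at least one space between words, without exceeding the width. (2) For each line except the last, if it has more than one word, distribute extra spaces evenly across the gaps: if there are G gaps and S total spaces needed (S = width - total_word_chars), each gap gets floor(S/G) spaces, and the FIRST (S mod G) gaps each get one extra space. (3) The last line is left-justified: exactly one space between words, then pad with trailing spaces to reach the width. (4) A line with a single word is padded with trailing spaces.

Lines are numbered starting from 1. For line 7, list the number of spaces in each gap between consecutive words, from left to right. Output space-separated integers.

Line 1: ['support', 'umbrella'] (min_width=16, slack=6)
Line 2: ['telescope', 'one'] (min_width=13, slack=9)
Line 3: ['waterfall', 'young', 'red'] (min_width=19, slack=3)
Line 4: ['desert', 'computer'] (min_width=15, slack=7)
Line 5: ['childhood', 'rock', 'the'] (min_width=18, slack=4)
Line 6: ['fruit', 'memory', 'house'] (min_width=18, slack=4)
Line 7: ['display', 'who', 'plate', 'we'] (min_width=20, slack=2)
Line 8: ['developer', 'cloud', 'train'] (min_width=21, slack=1)
Line 9: ['metal', 'I'] (min_width=7, slack=15)

Answer: 2 2 1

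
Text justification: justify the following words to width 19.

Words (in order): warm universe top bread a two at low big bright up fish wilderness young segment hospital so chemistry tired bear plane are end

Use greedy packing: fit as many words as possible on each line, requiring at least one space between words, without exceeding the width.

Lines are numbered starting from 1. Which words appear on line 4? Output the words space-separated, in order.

Answer: wilderness young

Derivation:
Line 1: ['warm', 'universe', 'top'] (min_width=17, slack=2)
Line 2: ['bread', 'a', 'two', 'at', 'low'] (min_width=18, slack=1)
Line 3: ['big', 'bright', 'up', 'fish'] (min_width=18, slack=1)
Line 4: ['wilderness', 'young'] (min_width=16, slack=3)
Line 5: ['segment', 'hospital', 'so'] (min_width=19, slack=0)
Line 6: ['chemistry', 'tired'] (min_width=15, slack=4)
Line 7: ['bear', 'plane', 'are', 'end'] (min_width=18, slack=1)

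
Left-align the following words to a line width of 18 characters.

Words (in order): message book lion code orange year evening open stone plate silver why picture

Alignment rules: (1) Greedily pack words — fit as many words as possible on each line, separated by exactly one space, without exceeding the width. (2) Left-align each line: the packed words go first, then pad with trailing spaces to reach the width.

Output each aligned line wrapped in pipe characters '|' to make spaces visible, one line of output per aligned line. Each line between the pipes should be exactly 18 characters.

Line 1: ['message', 'book', 'lion'] (min_width=17, slack=1)
Line 2: ['code', 'orange', 'year'] (min_width=16, slack=2)
Line 3: ['evening', 'open', 'stone'] (min_width=18, slack=0)
Line 4: ['plate', 'silver', 'why'] (min_width=16, slack=2)
Line 5: ['picture'] (min_width=7, slack=11)

Answer: |message book lion |
|code orange year  |
|evening open stone|
|plate silver why  |
|picture           |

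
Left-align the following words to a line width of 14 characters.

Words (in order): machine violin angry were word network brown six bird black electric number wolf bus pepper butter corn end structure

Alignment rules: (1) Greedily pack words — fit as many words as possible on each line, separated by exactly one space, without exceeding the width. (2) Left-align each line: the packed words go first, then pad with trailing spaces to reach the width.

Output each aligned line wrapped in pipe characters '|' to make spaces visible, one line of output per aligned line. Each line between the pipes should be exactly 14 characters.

Answer: |machine violin|
|angry were    |
|word network  |
|brown six bird|
|black electric|
|number wolf   |
|bus pepper    |
|butter corn   |
|end structure |

Derivation:
Line 1: ['machine', 'violin'] (min_width=14, slack=0)
Line 2: ['angry', 'were'] (min_width=10, slack=4)
Line 3: ['word', 'network'] (min_width=12, slack=2)
Line 4: ['brown', 'six', 'bird'] (min_width=14, slack=0)
Line 5: ['black', 'electric'] (min_width=14, slack=0)
Line 6: ['number', 'wolf'] (min_width=11, slack=3)
Line 7: ['bus', 'pepper'] (min_width=10, slack=4)
Line 8: ['butter', 'corn'] (min_width=11, slack=3)
Line 9: ['end', 'structure'] (min_width=13, slack=1)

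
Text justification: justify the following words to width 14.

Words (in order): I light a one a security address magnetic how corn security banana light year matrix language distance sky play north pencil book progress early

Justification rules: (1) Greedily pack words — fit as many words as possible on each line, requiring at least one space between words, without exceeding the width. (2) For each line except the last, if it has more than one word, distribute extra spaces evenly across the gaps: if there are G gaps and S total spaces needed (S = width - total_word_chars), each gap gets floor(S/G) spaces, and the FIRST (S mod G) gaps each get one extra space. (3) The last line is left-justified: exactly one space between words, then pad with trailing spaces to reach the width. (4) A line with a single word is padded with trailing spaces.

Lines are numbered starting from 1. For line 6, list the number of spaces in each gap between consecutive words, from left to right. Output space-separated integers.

Line 1: ['I', 'light', 'a', 'one'] (min_width=13, slack=1)
Line 2: ['a', 'security'] (min_width=10, slack=4)
Line 3: ['address'] (min_width=7, slack=7)
Line 4: ['magnetic', 'how'] (min_width=12, slack=2)
Line 5: ['corn', 'security'] (min_width=13, slack=1)
Line 6: ['banana', 'light'] (min_width=12, slack=2)
Line 7: ['year', 'matrix'] (min_width=11, slack=3)
Line 8: ['language'] (min_width=8, slack=6)
Line 9: ['distance', 'sky'] (min_width=12, slack=2)
Line 10: ['play', 'north'] (min_width=10, slack=4)
Line 11: ['pencil', 'book'] (min_width=11, slack=3)
Line 12: ['progress', 'early'] (min_width=14, slack=0)

Answer: 3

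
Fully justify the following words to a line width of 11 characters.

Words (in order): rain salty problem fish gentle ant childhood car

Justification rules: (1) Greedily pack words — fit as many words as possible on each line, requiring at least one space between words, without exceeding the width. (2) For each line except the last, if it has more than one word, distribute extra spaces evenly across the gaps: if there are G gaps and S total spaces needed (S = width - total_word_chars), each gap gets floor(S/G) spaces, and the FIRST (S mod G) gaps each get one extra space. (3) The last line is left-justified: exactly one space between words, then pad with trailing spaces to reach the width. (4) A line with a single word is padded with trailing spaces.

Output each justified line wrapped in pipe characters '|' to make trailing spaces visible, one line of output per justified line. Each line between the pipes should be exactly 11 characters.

Line 1: ['rain', 'salty'] (min_width=10, slack=1)
Line 2: ['problem'] (min_width=7, slack=4)
Line 3: ['fish', 'gentle'] (min_width=11, slack=0)
Line 4: ['ant'] (min_width=3, slack=8)
Line 5: ['childhood'] (min_width=9, slack=2)
Line 6: ['car'] (min_width=3, slack=8)

Answer: |rain  salty|
|problem    |
|fish gentle|
|ant        |
|childhood  |
|car        |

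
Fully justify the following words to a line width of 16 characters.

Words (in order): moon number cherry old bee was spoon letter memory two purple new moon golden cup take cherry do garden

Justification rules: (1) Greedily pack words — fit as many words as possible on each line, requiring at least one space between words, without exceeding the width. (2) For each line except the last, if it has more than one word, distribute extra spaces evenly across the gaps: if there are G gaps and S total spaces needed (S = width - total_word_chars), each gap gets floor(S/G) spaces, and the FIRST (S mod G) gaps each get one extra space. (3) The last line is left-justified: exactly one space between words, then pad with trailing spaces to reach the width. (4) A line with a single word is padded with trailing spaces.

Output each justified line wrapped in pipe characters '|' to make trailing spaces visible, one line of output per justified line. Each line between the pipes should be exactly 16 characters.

Line 1: ['moon', 'number'] (min_width=11, slack=5)
Line 2: ['cherry', 'old', 'bee'] (min_width=14, slack=2)
Line 3: ['was', 'spoon', 'letter'] (min_width=16, slack=0)
Line 4: ['memory', 'two'] (min_width=10, slack=6)
Line 5: ['purple', 'new', 'moon'] (min_width=15, slack=1)
Line 6: ['golden', 'cup', 'take'] (min_width=15, slack=1)
Line 7: ['cherry', 'do', 'garden'] (min_width=16, slack=0)

Answer: |moon      number|
|cherry  old  bee|
|was spoon letter|
|memory       two|
|purple  new moon|
|golden  cup take|
|cherry do garden|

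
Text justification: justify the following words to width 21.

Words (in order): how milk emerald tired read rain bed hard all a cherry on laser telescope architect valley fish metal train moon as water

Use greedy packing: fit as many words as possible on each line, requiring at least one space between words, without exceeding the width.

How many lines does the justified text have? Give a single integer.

Answer: 7

Derivation:
Line 1: ['how', 'milk', 'emerald'] (min_width=16, slack=5)
Line 2: ['tired', 'read', 'rain', 'bed'] (min_width=19, slack=2)
Line 3: ['hard', 'all', 'a', 'cherry', 'on'] (min_width=20, slack=1)
Line 4: ['laser', 'telescope'] (min_width=15, slack=6)
Line 5: ['architect', 'valley', 'fish'] (min_width=21, slack=0)
Line 6: ['metal', 'train', 'moon', 'as'] (min_width=19, slack=2)
Line 7: ['water'] (min_width=5, slack=16)
Total lines: 7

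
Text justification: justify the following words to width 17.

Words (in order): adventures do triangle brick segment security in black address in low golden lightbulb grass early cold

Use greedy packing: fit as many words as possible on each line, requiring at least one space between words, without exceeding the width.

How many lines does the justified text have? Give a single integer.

Answer: 7

Derivation:
Line 1: ['adventures', 'do'] (min_width=13, slack=4)
Line 2: ['triangle', 'brick'] (min_width=14, slack=3)
Line 3: ['segment', 'security'] (min_width=16, slack=1)
Line 4: ['in', 'black', 'address'] (min_width=16, slack=1)
Line 5: ['in', 'low', 'golden'] (min_width=13, slack=4)
Line 6: ['lightbulb', 'grass'] (min_width=15, slack=2)
Line 7: ['early', 'cold'] (min_width=10, slack=7)
Total lines: 7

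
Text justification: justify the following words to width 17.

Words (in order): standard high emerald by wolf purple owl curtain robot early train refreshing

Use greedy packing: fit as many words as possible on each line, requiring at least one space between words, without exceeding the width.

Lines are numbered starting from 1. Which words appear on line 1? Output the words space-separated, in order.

Line 1: ['standard', 'high'] (min_width=13, slack=4)
Line 2: ['emerald', 'by', 'wolf'] (min_width=15, slack=2)
Line 3: ['purple', 'owl'] (min_width=10, slack=7)
Line 4: ['curtain', 'robot'] (min_width=13, slack=4)
Line 5: ['early', 'train'] (min_width=11, slack=6)
Line 6: ['refreshing'] (min_width=10, slack=7)

Answer: standard high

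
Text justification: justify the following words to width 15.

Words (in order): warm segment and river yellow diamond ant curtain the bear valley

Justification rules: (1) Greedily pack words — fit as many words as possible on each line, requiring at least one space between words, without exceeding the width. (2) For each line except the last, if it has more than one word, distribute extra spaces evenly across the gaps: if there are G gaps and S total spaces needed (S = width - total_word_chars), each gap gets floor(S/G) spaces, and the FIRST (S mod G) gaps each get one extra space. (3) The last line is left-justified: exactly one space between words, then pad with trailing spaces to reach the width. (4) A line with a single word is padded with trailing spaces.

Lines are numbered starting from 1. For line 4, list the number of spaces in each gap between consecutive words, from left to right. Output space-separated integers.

Line 1: ['warm', 'segment'] (min_width=12, slack=3)
Line 2: ['and', 'river'] (min_width=9, slack=6)
Line 3: ['yellow', 'diamond'] (min_width=14, slack=1)
Line 4: ['ant', 'curtain', 'the'] (min_width=15, slack=0)
Line 5: ['bear', 'valley'] (min_width=11, slack=4)

Answer: 1 1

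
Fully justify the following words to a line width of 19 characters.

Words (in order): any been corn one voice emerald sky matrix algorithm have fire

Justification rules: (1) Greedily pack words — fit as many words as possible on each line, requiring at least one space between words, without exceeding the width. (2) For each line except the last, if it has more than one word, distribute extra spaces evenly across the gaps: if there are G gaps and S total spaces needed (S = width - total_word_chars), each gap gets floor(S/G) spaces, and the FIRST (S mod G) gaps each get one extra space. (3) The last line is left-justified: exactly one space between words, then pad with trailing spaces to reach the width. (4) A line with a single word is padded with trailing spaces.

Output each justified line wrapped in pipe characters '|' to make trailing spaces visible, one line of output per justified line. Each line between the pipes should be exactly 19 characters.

Line 1: ['any', 'been', 'corn', 'one'] (min_width=17, slack=2)
Line 2: ['voice', 'emerald', 'sky'] (min_width=17, slack=2)
Line 3: ['matrix', 'algorithm'] (min_width=16, slack=3)
Line 4: ['have', 'fire'] (min_width=9, slack=10)

Answer: |any  been  corn one|
|voice  emerald  sky|
|matrix    algorithm|
|have fire          |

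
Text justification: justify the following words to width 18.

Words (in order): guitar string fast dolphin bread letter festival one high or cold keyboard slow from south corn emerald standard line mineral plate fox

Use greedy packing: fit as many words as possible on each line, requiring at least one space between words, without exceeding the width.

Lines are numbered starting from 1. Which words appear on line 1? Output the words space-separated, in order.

Answer: guitar string fast

Derivation:
Line 1: ['guitar', 'string', 'fast'] (min_width=18, slack=0)
Line 2: ['dolphin', 'bread'] (min_width=13, slack=5)
Line 3: ['letter', 'festival'] (min_width=15, slack=3)
Line 4: ['one', 'high', 'or', 'cold'] (min_width=16, slack=2)
Line 5: ['keyboard', 'slow', 'from'] (min_width=18, slack=0)
Line 6: ['south', 'corn', 'emerald'] (min_width=18, slack=0)
Line 7: ['standard', 'line'] (min_width=13, slack=5)
Line 8: ['mineral', 'plate', 'fox'] (min_width=17, slack=1)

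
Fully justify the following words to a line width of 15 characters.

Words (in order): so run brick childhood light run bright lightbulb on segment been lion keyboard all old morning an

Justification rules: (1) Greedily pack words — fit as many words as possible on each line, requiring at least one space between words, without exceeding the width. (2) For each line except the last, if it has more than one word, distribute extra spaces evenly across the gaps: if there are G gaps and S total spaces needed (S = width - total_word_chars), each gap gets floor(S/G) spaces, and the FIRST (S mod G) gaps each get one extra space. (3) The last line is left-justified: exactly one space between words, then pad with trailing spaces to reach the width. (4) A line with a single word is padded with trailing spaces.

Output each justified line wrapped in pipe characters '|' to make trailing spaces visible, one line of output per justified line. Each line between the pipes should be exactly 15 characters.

Line 1: ['so', 'run', 'brick'] (min_width=12, slack=3)
Line 2: ['childhood', 'light'] (min_width=15, slack=0)
Line 3: ['run', 'bright'] (min_width=10, slack=5)
Line 4: ['lightbulb', 'on'] (min_width=12, slack=3)
Line 5: ['segment', 'been'] (min_width=12, slack=3)
Line 6: ['lion', 'keyboard'] (min_width=13, slack=2)
Line 7: ['all', 'old', 'morning'] (min_width=15, slack=0)
Line 8: ['an'] (min_width=2, slack=13)

Answer: |so   run  brick|
|childhood light|
|run      bright|
|lightbulb    on|
|segment    been|
|lion   keyboard|
|all old morning|
|an             |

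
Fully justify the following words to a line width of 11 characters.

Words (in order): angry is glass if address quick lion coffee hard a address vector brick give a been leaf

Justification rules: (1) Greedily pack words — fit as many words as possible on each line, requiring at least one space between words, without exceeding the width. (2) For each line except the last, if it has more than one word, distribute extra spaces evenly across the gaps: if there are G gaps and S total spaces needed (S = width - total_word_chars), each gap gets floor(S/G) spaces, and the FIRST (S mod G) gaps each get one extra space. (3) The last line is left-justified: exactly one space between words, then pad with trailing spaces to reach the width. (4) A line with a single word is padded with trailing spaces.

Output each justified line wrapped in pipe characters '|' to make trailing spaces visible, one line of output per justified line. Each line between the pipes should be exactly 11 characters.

Line 1: ['angry', 'is'] (min_width=8, slack=3)
Line 2: ['glass', 'if'] (min_width=8, slack=3)
Line 3: ['address'] (min_width=7, slack=4)
Line 4: ['quick', 'lion'] (min_width=10, slack=1)
Line 5: ['coffee', 'hard'] (min_width=11, slack=0)
Line 6: ['a', 'address'] (min_width=9, slack=2)
Line 7: ['vector'] (min_width=6, slack=5)
Line 8: ['brick', 'give'] (min_width=10, slack=1)
Line 9: ['a', 'been', 'leaf'] (min_width=11, slack=0)

Answer: |angry    is|
|glass    if|
|address    |
|quick  lion|
|coffee hard|
|a   address|
|vector     |
|brick  give|
|a been leaf|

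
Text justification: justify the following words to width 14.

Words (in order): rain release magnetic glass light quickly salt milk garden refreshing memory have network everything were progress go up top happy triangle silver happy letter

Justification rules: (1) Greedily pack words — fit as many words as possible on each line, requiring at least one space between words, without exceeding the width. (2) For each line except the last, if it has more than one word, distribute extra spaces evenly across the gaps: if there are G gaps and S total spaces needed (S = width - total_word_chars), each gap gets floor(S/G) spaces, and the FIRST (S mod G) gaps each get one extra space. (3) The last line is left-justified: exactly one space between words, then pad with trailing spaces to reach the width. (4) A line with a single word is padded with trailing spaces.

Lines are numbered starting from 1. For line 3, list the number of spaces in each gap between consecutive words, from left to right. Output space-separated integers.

Answer: 2

Derivation:
Line 1: ['rain', 'release'] (min_width=12, slack=2)
Line 2: ['magnetic', 'glass'] (min_width=14, slack=0)
Line 3: ['light', 'quickly'] (min_width=13, slack=1)
Line 4: ['salt', 'milk'] (min_width=9, slack=5)
Line 5: ['garden'] (min_width=6, slack=8)
Line 6: ['refreshing'] (min_width=10, slack=4)
Line 7: ['memory', 'have'] (min_width=11, slack=3)
Line 8: ['network'] (min_width=7, slack=7)
Line 9: ['everything'] (min_width=10, slack=4)
Line 10: ['were', 'progress'] (min_width=13, slack=1)
Line 11: ['go', 'up', 'top'] (min_width=9, slack=5)
Line 12: ['happy', 'triangle'] (min_width=14, slack=0)
Line 13: ['silver', 'happy'] (min_width=12, slack=2)
Line 14: ['letter'] (min_width=6, slack=8)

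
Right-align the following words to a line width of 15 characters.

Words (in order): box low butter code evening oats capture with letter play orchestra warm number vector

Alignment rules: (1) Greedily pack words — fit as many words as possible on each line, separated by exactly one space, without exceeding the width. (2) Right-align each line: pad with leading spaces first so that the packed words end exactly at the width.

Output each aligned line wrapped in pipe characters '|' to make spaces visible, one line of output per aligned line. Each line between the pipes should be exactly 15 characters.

Answer: | box low butter|
|   code evening|
|   oats capture|
|    with letter|
| play orchestra|
|    warm number|
|         vector|

Derivation:
Line 1: ['box', 'low', 'butter'] (min_width=14, slack=1)
Line 2: ['code', 'evening'] (min_width=12, slack=3)
Line 3: ['oats', 'capture'] (min_width=12, slack=3)
Line 4: ['with', 'letter'] (min_width=11, slack=4)
Line 5: ['play', 'orchestra'] (min_width=14, slack=1)
Line 6: ['warm', 'number'] (min_width=11, slack=4)
Line 7: ['vector'] (min_width=6, slack=9)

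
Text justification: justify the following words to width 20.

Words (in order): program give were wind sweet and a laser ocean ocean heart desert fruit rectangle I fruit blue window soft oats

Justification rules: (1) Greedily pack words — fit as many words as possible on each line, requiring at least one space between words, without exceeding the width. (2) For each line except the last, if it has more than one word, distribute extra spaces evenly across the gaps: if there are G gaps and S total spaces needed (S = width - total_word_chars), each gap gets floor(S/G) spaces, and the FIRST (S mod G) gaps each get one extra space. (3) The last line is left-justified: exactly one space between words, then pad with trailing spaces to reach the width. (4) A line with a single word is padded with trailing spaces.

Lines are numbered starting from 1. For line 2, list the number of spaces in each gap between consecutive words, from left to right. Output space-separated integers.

Line 1: ['program', 'give', 'were'] (min_width=17, slack=3)
Line 2: ['wind', 'sweet', 'and', 'a'] (min_width=16, slack=4)
Line 3: ['laser', 'ocean', 'ocean'] (min_width=17, slack=3)
Line 4: ['heart', 'desert', 'fruit'] (min_width=18, slack=2)
Line 5: ['rectangle', 'I', 'fruit'] (min_width=17, slack=3)
Line 6: ['blue', 'window', 'soft'] (min_width=16, slack=4)
Line 7: ['oats'] (min_width=4, slack=16)

Answer: 3 2 2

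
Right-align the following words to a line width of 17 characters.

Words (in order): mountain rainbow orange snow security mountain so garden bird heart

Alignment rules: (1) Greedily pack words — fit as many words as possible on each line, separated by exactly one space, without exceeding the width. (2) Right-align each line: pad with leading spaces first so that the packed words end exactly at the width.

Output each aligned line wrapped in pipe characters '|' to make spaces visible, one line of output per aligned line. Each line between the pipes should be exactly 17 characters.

Line 1: ['mountain', 'rainbow'] (min_width=16, slack=1)
Line 2: ['orange', 'snow'] (min_width=11, slack=6)
Line 3: ['security', 'mountain'] (min_width=17, slack=0)
Line 4: ['so', 'garden', 'bird'] (min_width=14, slack=3)
Line 5: ['heart'] (min_width=5, slack=12)

Answer: | mountain rainbow|
|      orange snow|
|security mountain|
|   so garden bird|
|            heart|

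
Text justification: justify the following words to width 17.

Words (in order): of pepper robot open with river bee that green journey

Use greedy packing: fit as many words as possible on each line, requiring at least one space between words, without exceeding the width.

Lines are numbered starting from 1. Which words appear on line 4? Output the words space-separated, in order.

Line 1: ['of', 'pepper', 'robot'] (min_width=15, slack=2)
Line 2: ['open', 'with', 'river'] (min_width=15, slack=2)
Line 3: ['bee', 'that', 'green'] (min_width=14, slack=3)
Line 4: ['journey'] (min_width=7, slack=10)

Answer: journey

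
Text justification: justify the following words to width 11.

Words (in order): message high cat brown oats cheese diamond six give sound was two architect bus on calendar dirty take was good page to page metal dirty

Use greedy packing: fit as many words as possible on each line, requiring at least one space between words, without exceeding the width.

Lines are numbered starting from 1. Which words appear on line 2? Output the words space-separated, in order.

Answer: high cat

Derivation:
Line 1: ['message'] (min_width=7, slack=4)
Line 2: ['high', 'cat'] (min_width=8, slack=3)
Line 3: ['brown', 'oats'] (min_width=10, slack=1)
Line 4: ['cheese'] (min_width=6, slack=5)
Line 5: ['diamond', 'six'] (min_width=11, slack=0)
Line 6: ['give', 'sound'] (min_width=10, slack=1)
Line 7: ['was', 'two'] (min_width=7, slack=4)
Line 8: ['architect'] (min_width=9, slack=2)
Line 9: ['bus', 'on'] (min_width=6, slack=5)
Line 10: ['calendar'] (min_width=8, slack=3)
Line 11: ['dirty', 'take'] (min_width=10, slack=1)
Line 12: ['was', 'good'] (min_width=8, slack=3)
Line 13: ['page', 'to'] (min_width=7, slack=4)
Line 14: ['page', 'metal'] (min_width=10, slack=1)
Line 15: ['dirty'] (min_width=5, slack=6)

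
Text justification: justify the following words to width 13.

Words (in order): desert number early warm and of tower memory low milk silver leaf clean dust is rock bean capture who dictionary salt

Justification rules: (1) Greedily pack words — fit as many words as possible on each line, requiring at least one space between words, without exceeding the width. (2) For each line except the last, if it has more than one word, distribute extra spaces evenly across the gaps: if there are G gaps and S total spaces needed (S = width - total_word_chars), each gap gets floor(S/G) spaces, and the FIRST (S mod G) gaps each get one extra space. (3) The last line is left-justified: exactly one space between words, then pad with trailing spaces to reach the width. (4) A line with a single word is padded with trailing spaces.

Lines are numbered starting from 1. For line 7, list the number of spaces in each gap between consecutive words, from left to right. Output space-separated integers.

Answer: 2 1

Derivation:
Line 1: ['desert', 'number'] (min_width=13, slack=0)
Line 2: ['early', 'warm'] (min_width=10, slack=3)
Line 3: ['and', 'of', 'tower'] (min_width=12, slack=1)
Line 4: ['memory', 'low'] (min_width=10, slack=3)
Line 5: ['milk', 'silver'] (min_width=11, slack=2)
Line 6: ['leaf', 'clean'] (min_width=10, slack=3)
Line 7: ['dust', 'is', 'rock'] (min_width=12, slack=1)
Line 8: ['bean', 'capture'] (min_width=12, slack=1)
Line 9: ['who'] (min_width=3, slack=10)
Line 10: ['dictionary'] (min_width=10, slack=3)
Line 11: ['salt'] (min_width=4, slack=9)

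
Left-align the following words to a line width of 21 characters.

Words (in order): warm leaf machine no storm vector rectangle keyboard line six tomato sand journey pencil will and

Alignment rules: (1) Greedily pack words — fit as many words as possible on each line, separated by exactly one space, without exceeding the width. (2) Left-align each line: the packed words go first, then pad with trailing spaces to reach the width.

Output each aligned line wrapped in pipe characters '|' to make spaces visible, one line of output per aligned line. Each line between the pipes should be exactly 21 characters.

Answer: |warm leaf machine no |
|storm vector         |
|rectangle keyboard   |
|line six tomato sand |
|journey pencil will  |
|and                  |

Derivation:
Line 1: ['warm', 'leaf', 'machine', 'no'] (min_width=20, slack=1)
Line 2: ['storm', 'vector'] (min_width=12, slack=9)
Line 3: ['rectangle', 'keyboard'] (min_width=18, slack=3)
Line 4: ['line', 'six', 'tomato', 'sand'] (min_width=20, slack=1)
Line 5: ['journey', 'pencil', 'will'] (min_width=19, slack=2)
Line 6: ['and'] (min_width=3, slack=18)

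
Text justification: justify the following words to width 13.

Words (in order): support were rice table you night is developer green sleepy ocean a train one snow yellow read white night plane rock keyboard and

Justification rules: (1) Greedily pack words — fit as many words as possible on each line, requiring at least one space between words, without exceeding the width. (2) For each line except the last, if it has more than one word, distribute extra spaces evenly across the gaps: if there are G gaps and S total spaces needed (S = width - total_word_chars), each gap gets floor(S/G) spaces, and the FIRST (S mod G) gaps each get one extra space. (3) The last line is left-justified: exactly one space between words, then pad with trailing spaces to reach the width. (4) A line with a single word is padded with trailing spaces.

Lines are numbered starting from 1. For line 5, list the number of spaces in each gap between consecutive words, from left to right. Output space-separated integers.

Line 1: ['support', 'were'] (min_width=12, slack=1)
Line 2: ['rice', 'table'] (min_width=10, slack=3)
Line 3: ['you', 'night', 'is'] (min_width=12, slack=1)
Line 4: ['developer'] (min_width=9, slack=4)
Line 5: ['green', 'sleepy'] (min_width=12, slack=1)
Line 6: ['ocean', 'a', 'train'] (min_width=13, slack=0)
Line 7: ['one', 'snow'] (min_width=8, slack=5)
Line 8: ['yellow', 'read'] (min_width=11, slack=2)
Line 9: ['white', 'night'] (min_width=11, slack=2)
Line 10: ['plane', 'rock'] (min_width=10, slack=3)
Line 11: ['keyboard', 'and'] (min_width=12, slack=1)

Answer: 2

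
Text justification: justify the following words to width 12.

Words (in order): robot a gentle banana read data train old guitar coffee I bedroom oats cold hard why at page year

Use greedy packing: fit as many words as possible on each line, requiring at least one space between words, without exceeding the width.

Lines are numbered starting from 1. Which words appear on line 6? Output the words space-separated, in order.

Answer: coffee I

Derivation:
Line 1: ['robot', 'a'] (min_width=7, slack=5)
Line 2: ['gentle'] (min_width=6, slack=6)
Line 3: ['banana', 'read'] (min_width=11, slack=1)
Line 4: ['data', 'train'] (min_width=10, slack=2)
Line 5: ['old', 'guitar'] (min_width=10, slack=2)
Line 6: ['coffee', 'I'] (min_width=8, slack=4)
Line 7: ['bedroom', 'oats'] (min_width=12, slack=0)
Line 8: ['cold', 'hard'] (min_width=9, slack=3)
Line 9: ['why', 'at', 'page'] (min_width=11, slack=1)
Line 10: ['year'] (min_width=4, slack=8)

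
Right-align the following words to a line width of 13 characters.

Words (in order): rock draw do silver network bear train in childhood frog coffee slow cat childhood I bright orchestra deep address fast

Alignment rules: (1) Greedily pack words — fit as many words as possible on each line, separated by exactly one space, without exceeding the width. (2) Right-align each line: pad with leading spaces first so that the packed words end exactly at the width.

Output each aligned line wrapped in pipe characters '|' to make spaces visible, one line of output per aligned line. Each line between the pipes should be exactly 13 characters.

Answer: | rock draw do|
|       silver|
| network bear|
|     train in|
|    childhood|
|  frog coffee|
|     slow cat|
|  childhood I|
|       bright|
|    orchestra|
| deep address|
|         fast|

Derivation:
Line 1: ['rock', 'draw', 'do'] (min_width=12, slack=1)
Line 2: ['silver'] (min_width=6, slack=7)
Line 3: ['network', 'bear'] (min_width=12, slack=1)
Line 4: ['train', 'in'] (min_width=8, slack=5)
Line 5: ['childhood'] (min_width=9, slack=4)
Line 6: ['frog', 'coffee'] (min_width=11, slack=2)
Line 7: ['slow', 'cat'] (min_width=8, slack=5)
Line 8: ['childhood', 'I'] (min_width=11, slack=2)
Line 9: ['bright'] (min_width=6, slack=7)
Line 10: ['orchestra'] (min_width=9, slack=4)
Line 11: ['deep', 'address'] (min_width=12, slack=1)
Line 12: ['fast'] (min_width=4, slack=9)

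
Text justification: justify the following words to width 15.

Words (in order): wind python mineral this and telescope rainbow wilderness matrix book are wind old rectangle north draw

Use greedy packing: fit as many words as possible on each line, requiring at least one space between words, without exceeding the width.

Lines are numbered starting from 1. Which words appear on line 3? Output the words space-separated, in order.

Line 1: ['wind', 'python'] (min_width=11, slack=4)
Line 2: ['mineral', 'this'] (min_width=12, slack=3)
Line 3: ['and', 'telescope'] (min_width=13, slack=2)
Line 4: ['rainbow'] (min_width=7, slack=8)
Line 5: ['wilderness'] (min_width=10, slack=5)
Line 6: ['matrix', 'book', 'are'] (min_width=15, slack=0)
Line 7: ['wind', 'old'] (min_width=8, slack=7)
Line 8: ['rectangle', 'north'] (min_width=15, slack=0)
Line 9: ['draw'] (min_width=4, slack=11)

Answer: and telescope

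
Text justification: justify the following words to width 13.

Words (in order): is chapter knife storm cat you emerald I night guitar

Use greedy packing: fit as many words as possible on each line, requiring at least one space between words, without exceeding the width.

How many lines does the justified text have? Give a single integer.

Line 1: ['is', 'chapter'] (min_width=10, slack=3)
Line 2: ['knife', 'storm'] (min_width=11, slack=2)
Line 3: ['cat', 'you'] (min_width=7, slack=6)
Line 4: ['emerald', 'I'] (min_width=9, slack=4)
Line 5: ['night', 'guitar'] (min_width=12, slack=1)
Total lines: 5

Answer: 5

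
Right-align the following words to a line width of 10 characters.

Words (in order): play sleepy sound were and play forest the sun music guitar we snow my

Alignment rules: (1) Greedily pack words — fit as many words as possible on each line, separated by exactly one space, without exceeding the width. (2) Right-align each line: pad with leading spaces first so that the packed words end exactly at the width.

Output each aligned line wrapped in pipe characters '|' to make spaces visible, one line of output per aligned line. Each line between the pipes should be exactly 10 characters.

Answer: |      play|
|    sleepy|
|sound were|
|  and play|
|forest the|
| sun music|
| guitar we|
|   snow my|

Derivation:
Line 1: ['play'] (min_width=4, slack=6)
Line 2: ['sleepy'] (min_width=6, slack=4)
Line 3: ['sound', 'were'] (min_width=10, slack=0)
Line 4: ['and', 'play'] (min_width=8, slack=2)
Line 5: ['forest', 'the'] (min_width=10, slack=0)
Line 6: ['sun', 'music'] (min_width=9, slack=1)
Line 7: ['guitar', 'we'] (min_width=9, slack=1)
Line 8: ['snow', 'my'] (min_width=7, slack=3)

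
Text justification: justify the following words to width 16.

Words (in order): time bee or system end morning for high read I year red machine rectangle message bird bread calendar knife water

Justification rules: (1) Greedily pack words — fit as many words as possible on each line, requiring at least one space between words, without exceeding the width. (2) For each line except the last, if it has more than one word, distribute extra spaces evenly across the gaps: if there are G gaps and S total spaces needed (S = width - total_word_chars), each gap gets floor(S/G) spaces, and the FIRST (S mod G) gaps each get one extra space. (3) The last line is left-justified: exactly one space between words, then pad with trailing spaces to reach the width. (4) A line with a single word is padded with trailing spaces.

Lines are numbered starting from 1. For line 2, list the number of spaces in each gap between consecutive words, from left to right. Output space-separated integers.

Line 1: ['time', 'bee', 'or'] (min_width=11, slack=5)
Line 2: ['system', 'end'] (min_width=10, slack=6)
Line 3: ['morning', 'for', 'high'] (min_width=16, slack=0)
Line 4: ['read', 'I', 'year', 'red'] (min_width=15, slack=1)
Line 5: ['machine'] (min_width=7, slack=9)
Line 6: ['rectangle'] (min_width=9, slack=7)
Line 7: ['message', 'bird'] (min_width=12, slack=4)
Line 8: ['bread', 'calendar'] (min_width=14, slack=2)
Line 9: ['knife', 'water'] (min_width=11, slack=5)

Answer: 7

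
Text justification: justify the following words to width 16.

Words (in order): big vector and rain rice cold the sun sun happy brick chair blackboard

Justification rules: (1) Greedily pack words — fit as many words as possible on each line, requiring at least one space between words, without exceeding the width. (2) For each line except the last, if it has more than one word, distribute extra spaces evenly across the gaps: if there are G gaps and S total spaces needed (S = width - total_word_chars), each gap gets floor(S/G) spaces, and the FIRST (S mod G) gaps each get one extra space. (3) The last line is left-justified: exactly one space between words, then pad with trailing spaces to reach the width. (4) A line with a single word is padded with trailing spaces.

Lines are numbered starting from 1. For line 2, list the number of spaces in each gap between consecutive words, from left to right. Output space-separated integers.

Answer: 2 2

Derivation:
Line 1: ['big', 'vector', 'and'] (min_width=14, slack=2)
Line 2: ['rain', 'rice', 'cold'] (min_width=14, slack=2)
Line 3: ['the', 'sun', 'sun'] (min_width=11, slack=5)
Line 4: ['happy', 'brick'] (min_width=11, slack=5)
Line 5: ['chair', 'blackboard'] (min_width=16, slack=0)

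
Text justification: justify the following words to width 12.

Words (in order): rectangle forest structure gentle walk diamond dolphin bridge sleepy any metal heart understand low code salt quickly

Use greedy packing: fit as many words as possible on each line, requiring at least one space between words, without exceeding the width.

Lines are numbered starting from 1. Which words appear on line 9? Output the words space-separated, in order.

Line 1: ['rectangle'] (min_width=9, slack=3)
Line 2: ['forest'] (min_width=6, slack=6)
Line 3: ['structure'] (min_width=9, slack=3)
Line 4: ['gentle', 'walk'] (min_width=11, slack=1)
Line 5: ['diamond'] (min_width=7, slack=5)
Line 6: ['dolphin'] (min_width=7, slack=5)
Line 7: ['bridge'] (min_width=6, slack=6)
Line 8: ['sleepy', 'any'] (min_width=10, slack=2)
Line 9: ['metal', 'heart'] (min_width=11, slack=1)
Line 10: ['understand'] (min_width=10, slack=2)
Line 11: ['low', 'code'] (min_width=8, slack=4)
Line 12: ['salt', 'quickly'] (min_width=12, slack=0)

Answer: metal heart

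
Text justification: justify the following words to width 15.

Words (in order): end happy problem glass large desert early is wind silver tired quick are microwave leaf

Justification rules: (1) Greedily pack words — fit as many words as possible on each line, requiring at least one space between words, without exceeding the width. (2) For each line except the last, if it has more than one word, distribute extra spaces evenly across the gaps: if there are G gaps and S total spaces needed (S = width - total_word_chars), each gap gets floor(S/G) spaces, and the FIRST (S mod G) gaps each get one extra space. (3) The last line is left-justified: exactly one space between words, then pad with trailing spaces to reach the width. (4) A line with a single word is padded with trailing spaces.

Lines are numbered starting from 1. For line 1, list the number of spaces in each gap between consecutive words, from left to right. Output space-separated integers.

Answer: 7

Derivation:
Line 1: ['end', 'happy'] (min_width=9, slack=6)
Line 2: ['problem', 'glass'] (min_width=13, slack=2)
Line 3: ['large', 'desert'] (min_width=12, slack=3)
Line 4: ['early', 'is', 'wind'] (min_width=13, slack=2)
Line 5: ['silver', 'tired'] (min_width=12, slack=3)
Line 6: ['quick', 'are'] (min_width=9, slack=6)
Line 7: ['microwave', 'leaf'] (min_width=14, slack=1)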